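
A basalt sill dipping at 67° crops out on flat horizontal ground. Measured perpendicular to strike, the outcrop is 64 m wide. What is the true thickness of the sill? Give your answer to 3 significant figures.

True thickness t = w · sin(dip) = 64 × sin 67°
t = 64 × 0.9205 = 58.912 m

58.9 m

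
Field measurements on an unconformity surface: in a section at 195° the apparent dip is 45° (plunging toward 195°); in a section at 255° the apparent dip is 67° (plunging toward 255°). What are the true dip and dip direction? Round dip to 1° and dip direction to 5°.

Represent each trace as a vector plunging at its apparent dip toward its trend (east-north-up frame): v₁ = (-0.183, -0.683, -0.707), v₂ = (-0.377, -0.101, -0.921).
Cross product v₁ × v₂ gives the pole to the plane: n ∝ (-0.557, -0.098, 0.239).
Dip δ = arctan(|n_h|/n_z) = arctan(0.566/0.239) = 67.1°.
The horizontal component of n points toward azimuth atan2(n_x, n_y) = 260°, the dip direction.

true dip 67°, dip direction 260°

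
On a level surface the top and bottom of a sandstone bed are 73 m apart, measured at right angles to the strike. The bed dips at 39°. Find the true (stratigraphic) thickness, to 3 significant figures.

True thickness t = w · sin(dip) = 73 × sin 39°
t = 73 × 0.6293 = 45.940 m

45.9 m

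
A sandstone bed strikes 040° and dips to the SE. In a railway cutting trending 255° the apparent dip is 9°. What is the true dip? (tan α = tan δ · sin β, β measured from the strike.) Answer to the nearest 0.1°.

β = acute angle between strike 040° and section 255° = 35°.
tan(true dip) = tan 9° / sin 35° = 0.2761
δ = arctan(0.2761) = 15.44°

15.4°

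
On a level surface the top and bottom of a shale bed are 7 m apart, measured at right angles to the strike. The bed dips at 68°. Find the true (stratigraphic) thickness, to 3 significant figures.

6.49 m

True thickness t = w · sin(dip) = 7 × sin 68°
t = 7 × 0.9272 = 6.490 m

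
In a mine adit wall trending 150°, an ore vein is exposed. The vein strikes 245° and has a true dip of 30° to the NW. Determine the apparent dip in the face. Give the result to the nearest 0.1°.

29.9°

The strike is 245° and the section trends 150°; the acute angle between them is β = 85°.
tan α = tan 30° × sin 85° = 0.5774 × 0.9962 = 0.5752
α = arctan(0.5752) = 29.91°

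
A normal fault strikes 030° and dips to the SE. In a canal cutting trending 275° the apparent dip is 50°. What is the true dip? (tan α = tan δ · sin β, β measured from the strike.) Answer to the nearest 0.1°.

The section is 65° from the strike.
tan δ = tan α / sin β = tan 50° / sin 65° = 1.1918 / 0.9063 = 1.3150
true dip = arctan 1.3150 = 52.75°

52.7°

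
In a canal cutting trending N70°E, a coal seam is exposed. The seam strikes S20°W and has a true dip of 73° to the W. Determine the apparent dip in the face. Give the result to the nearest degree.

Angle between strike (S20°W) and section (N70°E): β = 50°.
tan α = tan 73° × sin 50° = 3.2709 × 0.7660 = 2.5056
α = arctan(2.5056) = 68.24°

68°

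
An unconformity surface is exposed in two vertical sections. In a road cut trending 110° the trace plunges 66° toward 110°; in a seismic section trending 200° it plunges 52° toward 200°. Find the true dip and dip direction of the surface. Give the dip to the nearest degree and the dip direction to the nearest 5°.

Each apparent-dip line lies in the plane. As unit vectors (x east, y north, z up), v₁ plunges 66°→110° and v₂ plunges 52°→200°.
The plane normal is n = v₁ × v₂ ∝ (0.419, -0.494, 0.250).
True dip = arccos(n_z / |n|) = arccos(0.3608) = 68.9°.
Dip direction = atan2(0.419, -0.494) = 140° (azimuth of n's horizontal projection).

true dip 69°, dip direction 140°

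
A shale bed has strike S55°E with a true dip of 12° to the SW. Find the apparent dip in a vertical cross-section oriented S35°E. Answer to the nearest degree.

The strike is S55°E and the section trends S35°E; the acute angle between them is β = 20°.
tan α = tan 12° × sin 20° = 0.2126 × 0.3420 = 0.0727
α = arctan(0.0727) = 4.16°

4°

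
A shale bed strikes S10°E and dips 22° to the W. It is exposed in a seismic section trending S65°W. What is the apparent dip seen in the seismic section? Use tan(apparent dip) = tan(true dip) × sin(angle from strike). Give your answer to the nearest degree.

Angle between strike (S10°E) and section (S65°W): β = 75°.
tan α = tan 22° × sin 75° = 0.4040 × 0.9659 = 0.3903
apparent dip = arctan 0.3903 = 21.32°

21°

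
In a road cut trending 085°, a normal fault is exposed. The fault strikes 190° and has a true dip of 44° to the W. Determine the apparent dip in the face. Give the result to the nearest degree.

Angle between strike (190°) and section (085°): β = 75°.
tan α = tan 44° × sin 75° = 0.9657 × 0.9659 = 0.9328
α = arctan(0.9328) = 43.01°

43°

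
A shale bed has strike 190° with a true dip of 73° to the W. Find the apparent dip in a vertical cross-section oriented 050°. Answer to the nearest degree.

Angle between strike (190°) and section (050°): β = 40°.
tan α = tan 73° × sin 40° = 3.2709 × 0.6428 = 2.1025
apparent dip = arctan 2.1025 = 64.56°

65°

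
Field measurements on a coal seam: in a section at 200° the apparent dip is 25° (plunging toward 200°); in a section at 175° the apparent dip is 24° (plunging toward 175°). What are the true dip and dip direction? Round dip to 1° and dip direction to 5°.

Represent each trace as a vector plunging at its apparent dip toward its trend (east-north-up frame): v₁ = (-0.310, -0.852, -0.423), v₂ = (0.080, -0.910, -0.407).
n = v₁ × v₂ = (-0.038, -0.160, 0.350) (taken with n_z > 0).
tan δ = √(n_x²+n_y²)/n_z = 0.164/0.350, so δ = 25.1°.
Dip direction = azimuth of (n_x, n_y) = atan2(-0.038, -0.160) = 193°.

true dip 25°, dip direction 195°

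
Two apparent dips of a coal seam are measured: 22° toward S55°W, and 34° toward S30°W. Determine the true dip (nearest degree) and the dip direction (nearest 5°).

The two traces are lines in the plane: v₁ = (sin 235°·cos 22°, cos 235°·cos 22°, −sin 22°), v₂ = (sin 210°·cos 34°, cos 210°·cos 34°, −sin 34°).
n = v₁ × v₂ = (0.028, -0.269, 0.325) (taken with n_z > 0).
True dip = arccos(n_z / |n|) = arccos(0.7680) = 39.8°.
Dip direction = atan2(0.028, -0.269) = 174° (azimuth of n's horizontal projection).

true dip 40°, dip direction 175°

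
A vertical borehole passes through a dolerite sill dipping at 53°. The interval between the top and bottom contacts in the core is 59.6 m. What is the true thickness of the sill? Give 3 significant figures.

True thickness t = h · cos(dip) = 59.6 × cos 53°
t = 59.6 × 0.6018 = 35.868 m

35.9 m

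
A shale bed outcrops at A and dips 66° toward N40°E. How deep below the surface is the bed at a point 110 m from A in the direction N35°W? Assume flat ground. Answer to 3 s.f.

63.9 m

The hole lies 75° from the dip direction, so the down-dip offset is 110 × cos 75° = 28.47 m.
Depth = down-dip offset × tan(dip) = 28.47 × tan 66° = 28.47 × 2.2460
Depth = 63.94 m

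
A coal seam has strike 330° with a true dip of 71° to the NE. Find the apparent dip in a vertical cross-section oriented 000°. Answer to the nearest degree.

The strike is 330° and the section trends 000°; the acute angle between them is β = 30°.
tan(apparent dip) = tan 71° · sin 30° = 1.4521
α = arctan(1.4521) = 55.45°

55°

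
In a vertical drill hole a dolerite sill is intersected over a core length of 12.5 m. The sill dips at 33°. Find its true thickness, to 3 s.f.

10.5 m

True thickness t = h · cos(dip) = 12.5 × cos 33°
t = 12.5 × 0.8387 = 10.483 m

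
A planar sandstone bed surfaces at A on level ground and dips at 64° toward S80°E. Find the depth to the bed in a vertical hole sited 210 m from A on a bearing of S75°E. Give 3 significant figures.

The hole lies 5° from the dip direction, so the down-dip offset is 210 × cos 5° = 209.20 m.
Depth = down-dip offset × tan(dip) = 209.20 × tan 64° = 209.20 × 2.0503
Depth = 428.93 m

429 m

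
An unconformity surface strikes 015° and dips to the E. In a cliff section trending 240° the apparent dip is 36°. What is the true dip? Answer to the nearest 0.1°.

The section is 45° from the strike.
tan(true dip) = tan 36° / sin 45° = 1.0275
true dip = arctan 1.0275 = 45.78°

45.8°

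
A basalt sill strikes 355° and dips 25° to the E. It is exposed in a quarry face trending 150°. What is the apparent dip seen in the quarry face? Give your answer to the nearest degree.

Angle between strike (355°) and section (150°): β = 25°.
tan(apparent dip) = tan 25° · sin 25° = 0.1971
α = arctan(0.1971) = 11.15°

11°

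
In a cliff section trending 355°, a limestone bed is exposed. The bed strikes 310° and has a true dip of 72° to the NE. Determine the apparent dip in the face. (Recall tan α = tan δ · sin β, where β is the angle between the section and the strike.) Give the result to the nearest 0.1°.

The strike is 310° and the section trends 355°; the acute angle between them is β = 45°.
tan(apparent dip) = tan 72° · sin 45° = 2.1763
apparent dip = arctan 2.1763 = 65.32°

65.3°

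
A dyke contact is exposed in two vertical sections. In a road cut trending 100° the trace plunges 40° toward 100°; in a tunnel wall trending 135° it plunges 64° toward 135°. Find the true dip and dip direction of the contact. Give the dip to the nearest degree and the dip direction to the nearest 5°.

Represent each trace as a vector plunging at its apparent dip toward its trend (east-north-up frame): v₁ = (0.754, -0.133, -0.643), v₂ = (0.310, -0.310, -0.899).
The plane normal is n = v₁ × v₂ ∝ (0.080, -0.479, 0.193).
tan δ = √(n_x²+n_y²)/n_z = 0.485/0.193, so δ = 68.4°.
The horizontal component of n points toward azimuth atan2(n_x, n_y) = 171°, the dip direction.

true dip 68°, dip direction 170°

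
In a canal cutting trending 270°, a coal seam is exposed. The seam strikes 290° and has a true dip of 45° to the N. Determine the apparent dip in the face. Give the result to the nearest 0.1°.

Angle between strike (290°) and section (270°): β = 20°.
tan(apparent dip) = tan 45° · sin 20° = 0.3420
α = arctan(0.3420) = 18.88°

18.9°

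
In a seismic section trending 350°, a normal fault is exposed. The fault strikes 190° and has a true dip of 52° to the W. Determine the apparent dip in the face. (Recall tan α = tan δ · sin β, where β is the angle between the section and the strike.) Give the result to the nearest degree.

24°

The strike is 190° and the section trends 350°; the acute angle between them is β = 20°.
tan(apparent dip) = tan 52° · sin 20° = 0.4378
α = arctan(0.4378) = 23.64°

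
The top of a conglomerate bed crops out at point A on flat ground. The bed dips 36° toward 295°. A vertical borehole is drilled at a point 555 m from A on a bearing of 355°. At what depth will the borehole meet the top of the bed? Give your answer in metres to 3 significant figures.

202 m

The hole lies 60° from the dip direction, so the down-dip offset is 555 × cos 60° = 277.50 m.
Depth = down-dip offset × tan(dip) = 277.50 × tan 36° = 277.50 × 0.7265
Depth = 201.62 m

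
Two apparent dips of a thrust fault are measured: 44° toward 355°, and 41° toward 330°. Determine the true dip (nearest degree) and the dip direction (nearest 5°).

Each apparent-dip line lies in the plane. As unit vectors (x east, y north, z up), v₁ plunges 44°→355° and v₂ plunges 41°→330°.
The plane normal is n = v₁ × v₂ ∝ (-0.016, 0.221, 0.229).
tan δ = √(n_x²+n_y²)/n_z = 0.222/0.229, so δ = 44.0°.
The horizontal component of n points toward azimuth atan2(n_x, n_y) = 356°, the dip direction.

true dip 44°, dip direction 355°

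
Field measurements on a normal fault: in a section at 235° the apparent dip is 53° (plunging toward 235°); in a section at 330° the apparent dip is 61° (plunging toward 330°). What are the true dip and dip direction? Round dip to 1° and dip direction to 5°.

Each apparent-dip line lies in the plane. As unit vectors (x east, y north, z up), v₁ plunges 53°→235° and v₂ plunges 61°→330°.
Cross product v₁ × v₂ gives the pole to the plane: n ∝ (-0.637, 0.238, 0.291).
Dip δ = arctan(|n_h|/n_z) = arctan(0.680/0.291) = 66.9°.
Dip direction = atan2(-0.637, 0.238) = 290° (azimuth of n's horizontal projection).

true dip 67°, dip direction 290°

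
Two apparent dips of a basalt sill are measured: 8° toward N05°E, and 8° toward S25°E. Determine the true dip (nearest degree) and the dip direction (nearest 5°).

Represent each trace as a vector plunging at its apparent dip toward its trend (east-north-up frame): v₁ = (0.086, 0.986, -0.139), v₂ = (0.419, -0.897, -0.139).
The plane normal is n = v₁ × v₂ ∝ (0.262, 0.046, 0.490).
True dip = arccos(n_z / |n|) = arccos(0.8788) = 28.5°.
Dip direction = atan2(0.262, 0.046) = 80° (azimuth of n's horizontal projection).

true dip 29°, dip direction 080°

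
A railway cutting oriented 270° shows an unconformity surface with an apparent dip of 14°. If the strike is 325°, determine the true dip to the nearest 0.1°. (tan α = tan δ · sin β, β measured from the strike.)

16.9°

The section is 55° from the strike.
tan(true dip) = tan 14° / sin 55° = 0.3044
δ = arctan(0.3044) = 16.93°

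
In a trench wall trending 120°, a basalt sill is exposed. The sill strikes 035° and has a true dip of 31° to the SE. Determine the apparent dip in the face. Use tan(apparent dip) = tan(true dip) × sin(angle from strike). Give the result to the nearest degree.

Angle between strike (035°) and section (120°): β = 85°.
tan(apparent dip) = tan 31° · sin 85° = 0.5986
α = arctan(0.5986) = 30.90°

31°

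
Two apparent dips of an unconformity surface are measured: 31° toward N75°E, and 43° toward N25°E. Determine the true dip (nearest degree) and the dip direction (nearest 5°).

Represent each trace as a vector plunging at its apparent dip toward its trend (east-north-up frame): v₁ = (0.828, 0.222, -0.515), v₂ = (0.309, 0.663, -0.682).
Cross product v₁ × v₂ gives the pole to the plane: n ∝ (0.190, 0.405, 0.480).
tan δ = √(n_x²+n_y²)/n_z = 0.448/0.480, so δ = 43.0°.
The horizontal component of n points toward azimuth atan2(n_x, n_y) = 25°, the dip direction.

true dip 43°, dip direction 025°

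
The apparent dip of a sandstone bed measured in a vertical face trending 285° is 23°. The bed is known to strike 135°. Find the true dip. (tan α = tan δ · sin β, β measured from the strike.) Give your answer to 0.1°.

The section is 30° from the strike.
tan δ = tan α / sin β = tan 23° / sin 30° = 0.4245 / 0.5000 = 0.8489
δ = arctan(0.8489) = 40.33°

40.3°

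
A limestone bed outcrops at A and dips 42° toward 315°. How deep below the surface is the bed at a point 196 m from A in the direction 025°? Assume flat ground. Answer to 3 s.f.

60.4 m

The hole lies 70° from the dip direction, so the down-dip offset is 196 × cos 70° = 67.04 m.
Depth = down-dip offset × tan(dip) = 67.04 × tan 42° = 67.04 × 0.9004
Depth = 60.36 m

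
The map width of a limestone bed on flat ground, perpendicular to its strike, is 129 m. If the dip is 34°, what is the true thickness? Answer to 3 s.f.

True thickness t = w · sin(dip) = 129 × sin 34°
t = 129 × 0.5592 = 72.136 m

72.1 m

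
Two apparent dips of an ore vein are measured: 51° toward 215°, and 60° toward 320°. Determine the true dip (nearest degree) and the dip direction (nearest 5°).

true dip 68°, dip direction 275°

Represent each trace as a vector plunging at its apparent dip toward its trend (east-north-up frame): v₁ = (-0.361, -0.516, -0.777), v₂ = (-0.321, 0.383, -0.866).
n = v₁ × v₂ = (-0.744, 0.063, 0.304) (taken with n_z > 0).
True dip = arccos(n_z / |n|) = arccos(0.3770) = 67.9°.
Dip direction = atan2(-0.744, 0.063) = 275° (azimuth of n's horizontal projection).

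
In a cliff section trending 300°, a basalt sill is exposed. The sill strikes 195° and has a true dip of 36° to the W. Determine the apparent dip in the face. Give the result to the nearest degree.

The strike is 195° and the section trends 300°; the acute angle between them is β = 75°.
tan(apparent dip) = tan 36° · sin 75° = 0.7018
α = arctan(0.7018) = 35.06°

35°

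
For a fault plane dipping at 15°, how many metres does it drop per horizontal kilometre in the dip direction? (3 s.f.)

drop per km = 1000 × tan 15° = 1000 × 0.2679

268 m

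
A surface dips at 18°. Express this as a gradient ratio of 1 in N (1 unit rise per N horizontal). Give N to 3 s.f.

1 : N means tan θ = 1/N, so N = 1/tan 18° = 1/0.3249

1 in 3.08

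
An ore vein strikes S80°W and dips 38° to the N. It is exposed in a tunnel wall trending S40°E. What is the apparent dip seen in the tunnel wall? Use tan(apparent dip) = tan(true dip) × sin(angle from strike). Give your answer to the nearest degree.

The section lies 60° from the strike.
tan(apparent dip) = tan 38° · sin 60° = 0.6766
apparent dip = arctan 0.6766 = 34.08°

34°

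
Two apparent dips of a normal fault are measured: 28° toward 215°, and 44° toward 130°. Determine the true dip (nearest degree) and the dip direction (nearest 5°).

true dip 47°, dip direction 155°

The two traces are lines in the plane: v₁ = (sin 215°·cos 28°, cos 215°·cos 28°, −sin 28°), v₂ = (sin 130°·cos 44°, cos 130°·cos 44°, −sin 44°).
n = v₁ × v₂ = (0.285, -0.611, 0.633) (taken with n_z > 0).
True dip = arccos(n_z / |n|) = arccos(0.6845) = 46.8°.
Dip direction = azimuth of (n_x, n_y) = atan2(0.285, -0.611) = 155°.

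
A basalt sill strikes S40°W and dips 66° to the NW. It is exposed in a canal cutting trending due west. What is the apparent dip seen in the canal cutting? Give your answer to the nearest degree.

The strike is S40°W and the section trends due west; the acute angle between them is β = 50°.
tan(apparent dip) = tan 66° · sin 50° = 1.7206
apparent dip = arctan 1.7206 = 59.83°

60°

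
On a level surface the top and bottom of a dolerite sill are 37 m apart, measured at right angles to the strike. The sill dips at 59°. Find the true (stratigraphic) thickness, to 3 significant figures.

31.7 m

True thickness t = w · sin(dip) = 37 × sin 59°
t = 37 × 0.8572 = 31.715 m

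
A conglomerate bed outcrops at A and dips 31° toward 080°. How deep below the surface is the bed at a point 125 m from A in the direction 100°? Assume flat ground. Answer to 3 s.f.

The hole lies 20° from the dip direction, so the down-dip offset is 125 × cos 20° = 117.46 m.
Depth = down-dip offset × tan(dip) = 117.46 × tan 31° = 117.46 × 0.6009
Depth = 70.58 m

70.6 m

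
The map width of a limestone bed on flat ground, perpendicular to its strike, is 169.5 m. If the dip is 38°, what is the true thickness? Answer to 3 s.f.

True thickness t = w · sin(dip) = 169.5 × sin 38°
t = 169.5 × 0.6157 = 104.355 m

104 m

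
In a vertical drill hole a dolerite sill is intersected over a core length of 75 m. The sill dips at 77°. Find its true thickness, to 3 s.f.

16.9 m

True thickness t = h · cos(dip) = 75 × cos 77°
t = 75 × 0.2250 = 16.871 m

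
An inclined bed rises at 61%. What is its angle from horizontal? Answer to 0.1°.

31.4°

tan θ = 61/100 = 0.6100
θ = arctan(0.6100) = 31.38°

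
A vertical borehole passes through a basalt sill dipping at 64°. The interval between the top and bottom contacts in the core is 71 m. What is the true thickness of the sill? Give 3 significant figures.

True thickness t = h · cos(dip) = 71 × cos 64°
t = 71 × 0.4384 = 31.124 m

31.1 m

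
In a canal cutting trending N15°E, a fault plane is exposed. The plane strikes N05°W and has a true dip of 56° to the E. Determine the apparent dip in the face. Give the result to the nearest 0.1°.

26.9°

Angle between strike (N05°W) and section (N15°E): β = 20°.
tan α = tan 56° × sin 20° = 1.4826 × 0.3420 = 0.5071
α = arctan(0.5071) = 26.89°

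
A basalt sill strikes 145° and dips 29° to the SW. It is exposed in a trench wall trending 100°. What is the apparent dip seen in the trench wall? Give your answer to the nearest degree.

21°

The section lies 45° from the strike.
tan(apparent dip) = tan 29° · sin 45° = 0.3920
apparent dip = arctan 0.3920 = 21.40°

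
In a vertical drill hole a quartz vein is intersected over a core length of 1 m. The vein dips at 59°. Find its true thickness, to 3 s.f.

True thickness t = h · cos(dip) = 1 × cos 59°
t = 1 × 0.5150 = 0.515 m

0.515 m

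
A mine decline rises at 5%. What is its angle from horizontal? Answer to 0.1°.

2.9°

tan θ = 5/100 = 0.0500
θ = arctan(0.0500) = 2.86°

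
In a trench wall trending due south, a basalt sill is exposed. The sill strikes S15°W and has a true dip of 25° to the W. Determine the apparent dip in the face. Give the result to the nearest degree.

7°

The section lies 15° from the strike.
tan α = tan 25° × sin 15° = 0.4663 × 0.2588 = 0.1207
α = arctan(0.1207) = 6.88°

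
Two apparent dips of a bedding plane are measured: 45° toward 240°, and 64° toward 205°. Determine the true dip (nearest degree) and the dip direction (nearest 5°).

true dip 67°, dip direction 175°

The two traces are lines in the plane: v₁ = (sin 240°·cos 45°, cos 240°·cos 45°, −sin 45°), v₂ = (sin 205°·cos 64°, cos 205°·cos 64°, −sin 64°).
n = v₁ × v₂ = (0.037, -0.419, 0.178) (taken with n_z > 0).
tan δ = √(n_x²+n_y²)/n_z = 0.421/0.178, so δ = 67.1°.
Dip direction = azimuth of (n_x, n_y) = atan2(0.037, -0.419) = 175°.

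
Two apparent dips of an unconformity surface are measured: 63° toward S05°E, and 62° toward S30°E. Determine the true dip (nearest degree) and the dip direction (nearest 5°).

Represent each trace as a vector plunging at its apparent dip toward its trend (east-north-up frame): v₁ = (0.040, -0.452, -0.891), v₂ = (0.235, -0.407, -0.883).
The plane normal is n = v₁ × v₂ ∝ (0.037, -0.174, 0.090).
Dip δ = arctan(|n_h|/n_z) = arctan(0.178/0.090) = 63.2°.
Dip direction = atan2(0.037, -0.174) = 168° (azimuth of n's horizontal projection).

true dip 63°, dip direction 170°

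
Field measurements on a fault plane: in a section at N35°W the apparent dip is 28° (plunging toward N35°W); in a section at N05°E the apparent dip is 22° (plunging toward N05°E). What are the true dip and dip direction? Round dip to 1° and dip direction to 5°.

true dip 28°, dip direction 325°

Represent each trace as a vector plunging at its apparent dip toward its trend (east-north-up frame): v₁ = (-0.506, 0.723, -0.469), v₂ = (0.081, 0.924, -0.375).
Cross product v₁ × v₂ gives the pole to the plane: n ∝ (-0.163, 0.228, 0.526).
True dip = arccos(n_z / |n|) = arccos(0.8829) = 28.0°.
The horizontal component of n points toward azimuth atan2(n_x, n_y) = 324°, the dip direction.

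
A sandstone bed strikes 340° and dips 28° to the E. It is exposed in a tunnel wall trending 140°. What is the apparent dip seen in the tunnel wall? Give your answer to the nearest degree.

10°

The strike is 340° and the section trends 140°; the acute angle between them is β = 20°.
tan(apparent dip) = tan 28° · sin 20° = 0.1819
α = arctan(0.1819) = 10.31°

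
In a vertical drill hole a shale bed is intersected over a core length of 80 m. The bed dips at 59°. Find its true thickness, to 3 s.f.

True thickness t = h · cos(dip) = 80 × cos 59°
t = 80 × 0.5150 = 41.203 m

41.2 m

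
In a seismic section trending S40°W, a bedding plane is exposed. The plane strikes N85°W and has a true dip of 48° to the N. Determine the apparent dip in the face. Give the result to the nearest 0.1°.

42.3°

The strike is N85°W and the section trends S40°W; the acute angle between them is β = 55°.
tan(apparent dip) = tan 48° · sin 55° = 0.9098
α = arctan(0.9098) = 42.29°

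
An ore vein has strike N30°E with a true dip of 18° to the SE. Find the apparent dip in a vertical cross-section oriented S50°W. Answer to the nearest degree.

6°

Angle between strike (N30°E) and section (S50°W): β = 20°.
tan α = tan 18° × sin 20° = 0.3249 × 0.3420 = 0.1111
apparent dip = arctan 0.1111 = 6.34°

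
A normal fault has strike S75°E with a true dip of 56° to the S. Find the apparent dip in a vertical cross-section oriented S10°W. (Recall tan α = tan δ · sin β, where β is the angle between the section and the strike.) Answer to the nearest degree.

56°

Angle between strike (S75°E) and section (S10°W): β = 85°.
tan α = tan 56° × sin 85° = 1.4826 × 0.9962 = 1.4769
apparent dip = arctan 1.4769 = 55.90°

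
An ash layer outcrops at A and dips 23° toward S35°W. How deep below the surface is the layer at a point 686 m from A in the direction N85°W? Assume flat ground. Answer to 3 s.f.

The hole lies 60° from the dip direction, so the down-dip offset is 686 × cos 60° = 343.00 m.
Depth = down-dip offset × tan(dip) = 343.00 × tan 23° = 343.00 × 0.4245
Depth = 145.59 m

146 m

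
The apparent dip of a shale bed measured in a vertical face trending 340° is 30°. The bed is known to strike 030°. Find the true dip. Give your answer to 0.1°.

The section is 50° from the strike.
tan(true dip) = tan 30° / sin 50° = 0.7537
true dip = arctan 0.7537 = 37.00°

37.0°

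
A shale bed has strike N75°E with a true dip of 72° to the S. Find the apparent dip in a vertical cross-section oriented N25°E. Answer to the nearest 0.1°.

The strike is N75°E and the section trends N25°E; the acute angle between them is β = 50°.
tan(apparent dip) = tan 72° · sin 50° = 2.3576
α = arctan(2.3576) = 67.02°

67.0°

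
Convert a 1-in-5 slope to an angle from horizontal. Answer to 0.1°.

11.3°

tan θ = 1/5 = 0.2000
θ = arctan(0.2000) = 11.31°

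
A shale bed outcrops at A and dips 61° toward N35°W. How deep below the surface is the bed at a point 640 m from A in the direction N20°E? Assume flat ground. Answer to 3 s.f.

The hole lies 55° from the dip direction, so the down-dip offset is 640 × cos 55° = 367.09 m.
Depth = down-dip offset × tan(dip) = 367.09 × tan 61° = 367.09 × 1.8040
Depth = 662.25 m

662 m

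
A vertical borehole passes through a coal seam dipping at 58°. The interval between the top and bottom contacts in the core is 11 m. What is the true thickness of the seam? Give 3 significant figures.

True thickness t = h · cos(dip) = 11 × cos 58°
t = 11 × 0.5299 = 5.829 m

5.83 m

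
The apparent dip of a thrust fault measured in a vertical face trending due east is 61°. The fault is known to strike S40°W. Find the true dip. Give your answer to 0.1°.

The section is 50° from the strike.
tan(true dip) = tan 61° / sin 50° = 2.3550
δ = arctan(2.3550) = 66.99°

67.0°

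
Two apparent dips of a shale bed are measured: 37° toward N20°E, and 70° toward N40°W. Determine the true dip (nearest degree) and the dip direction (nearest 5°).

Represent each trace as a vector plunging at its apparent dip toward its trend (east-north-up frame): v₁ = (0.273, 0.750, -0.602), v₂ = (-0.220, 0.262, -0.940).
Cross product v₁ × v₂ gives the pole to the plane: n ∝ (-0.548, 0.389, 0.237).
True dip = arccos(n_z / |n|) = arccos(0.3322) = 70.6°.
Dip direction = atan2(-0.548, 0.389) = 305° (azimuth of n's horizontal projection).

true dip 71°, dip direction 305°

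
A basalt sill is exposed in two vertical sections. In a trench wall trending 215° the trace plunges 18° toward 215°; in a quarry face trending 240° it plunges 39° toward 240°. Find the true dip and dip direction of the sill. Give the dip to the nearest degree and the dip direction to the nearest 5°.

true dip 52°, dip direction 290°

Each apparent-dip line lies in the plane. As unit vectors (x east, y north, z up), v₁ plunges 18°→215° and v₂ plunges 39°→240°.
The plane normal is n = v₁ × v₂ ∝ (-0.370, 0.135, 0.312).
True dip = arccos(n_z / |n|) = arccos(0.6211) = 51.6°.
The horizontal component of n points toward azimuth atan2(n_x, n_y) = 290°, the dip direction.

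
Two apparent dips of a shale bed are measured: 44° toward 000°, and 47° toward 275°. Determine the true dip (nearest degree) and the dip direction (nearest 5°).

true dip 54°, dip direction 315°

The two traces are lines in the plane: v₁ = (sin 0°·cos 44°, cos 0°·cos 44°, −sin 44°), v₂ = (sin 275°·cos 47°, cos 275°·cos 47°, −sin 47°).
n = v₁ × v₂ = (-0.485, 0.472, 0.489) (taken with n_z > 0).
Dip δ = arctan(|n_h|/n_z) = arctan(0.677/0.489) = 54.2°.
Dip direction = atan2(-0.485, 0.472) = 314° (azimuth of n's horizontal projection).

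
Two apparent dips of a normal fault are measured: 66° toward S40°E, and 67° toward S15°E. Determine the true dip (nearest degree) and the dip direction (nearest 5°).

true dip 67°, dip direction 160°

The two traces are lines in the plane: v₁ = (sin 140°·cos 66°, cos 140°·cos 66°, −sin 66°), v₂ = (sin 165°·cos 67°, cos 165°·cos 67°, −sin 67°).
n = v₁ × v₂ = (0.058, -0.148, 0.067) (taken with n_z > 0).
True dip = arccos(n_z / |n|) = arccos(0.3887) = 67.1°.
Dip direction = azimuth of (n_x, n_y) = atan2(0.058, -0.148) = 159°.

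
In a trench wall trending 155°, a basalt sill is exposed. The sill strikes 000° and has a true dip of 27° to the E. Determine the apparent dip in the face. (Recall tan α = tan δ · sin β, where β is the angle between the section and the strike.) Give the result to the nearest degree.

The strike is 000° and the section trends 155°; the acute angle between them is β = 25°.
tan α = tan 27° × sin 25° = 0.5095 × 0.4226 = 0.2153
apparent dip = arctan 0.2153 = 12.15°

12°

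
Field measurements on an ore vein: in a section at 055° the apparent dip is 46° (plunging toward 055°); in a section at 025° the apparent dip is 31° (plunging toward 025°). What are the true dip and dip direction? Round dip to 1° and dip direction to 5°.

true dip 50°, dip direction 085°

Represent each trace as a vector plunging at its apparent dip toward its trend (east-north-up frame): v₁ = (0.569, 0.398, -0.719), v₂ = (0.362, 0.777, -0.515).
The plane normal is n = v₁ × v₂ ∝ (0.354, 0.032, 0.298).
True dip = arccos(n_z / |n|) = arccos(0.6425) = 50.0°.
The horizontal component of n points toward azimuth atan2(n_x, n_y) = 85°, the dip direction.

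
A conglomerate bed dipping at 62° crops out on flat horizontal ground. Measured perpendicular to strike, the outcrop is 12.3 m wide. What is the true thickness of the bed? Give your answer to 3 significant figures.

True thickness t = w · sin(dip) = 12.3 × sin 62°
t = 12.3 × 0.8829 = 10.860 m

10.9 m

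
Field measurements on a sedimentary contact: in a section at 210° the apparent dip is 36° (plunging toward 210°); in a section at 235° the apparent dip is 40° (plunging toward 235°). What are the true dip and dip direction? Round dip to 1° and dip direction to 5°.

true dip 40°, dip direction 240°

Represent each trace as a vector plunging at its apparent dip toward its trend (east-north-up frame): v₁ = (-0.405, -0.701, -0.588), v₂ = (-0.628, -0.439, -0.643).
n = v₁ × v₂ = (-0.192, -0.109, 0.262) (taken with n_z > 0).
Dip δ = arctan(|n_h|/n_z) = arctan(0.221/0.262) = 40.1°.
The horizontal component of n points toward azimuth atan2(n_x, n_y) = 240°, the dip direction.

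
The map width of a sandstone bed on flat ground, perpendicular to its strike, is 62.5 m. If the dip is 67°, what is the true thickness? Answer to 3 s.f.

57.5 m

True thickness t = w · sin(dip) = 62.5 × sin 67°
t = 62.5 × 0.9205 = 57.532 m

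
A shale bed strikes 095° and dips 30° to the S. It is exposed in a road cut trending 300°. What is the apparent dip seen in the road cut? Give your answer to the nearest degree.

The section lies 25° from the strike.
tan(apparent dip) = tan 30° · sin 25° = 0.2440
α = arctan(0.2440) = 13.71°

14°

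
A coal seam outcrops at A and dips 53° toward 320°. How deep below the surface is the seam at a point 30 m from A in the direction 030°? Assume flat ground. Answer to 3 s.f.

The hole lies 70° from the dip direction, so the down-dip offset is 30 × cos 70° = 10.26 m.
Depth = down-dip offset × tan(dip) = 10.26 × tan 53° = 10.26 × 1.3270
Depth = 13.62 m

13.6 m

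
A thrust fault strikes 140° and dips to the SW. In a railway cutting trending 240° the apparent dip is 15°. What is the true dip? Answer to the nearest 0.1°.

15.2°

β = acute angle between strike 140° and section 240° = 80°.
tan δ = tan α / sin β = tan 15° / sin 80° = 0.2679 / 0.9848 = 0.2721
true dip = arctan 0.2721 = 15.22°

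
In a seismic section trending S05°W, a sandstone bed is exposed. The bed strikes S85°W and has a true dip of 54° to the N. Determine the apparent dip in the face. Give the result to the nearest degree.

54°

The section lies 80° from the strike.
tan α = tan 54° × sin 80° = 1.3764 × 0.9848 = 1.3555
α = arctan(1.3555) = 53.58°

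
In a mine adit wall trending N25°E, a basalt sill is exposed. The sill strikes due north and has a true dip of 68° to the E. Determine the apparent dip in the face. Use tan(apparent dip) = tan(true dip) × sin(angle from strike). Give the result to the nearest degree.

The strike is due north and the section trends N25°E; the acute angle between them is β = 25°.
tan α = tan 68° × sin 25° = 2.4751 × 0.4226 = 1.0460
α = arctan(1.0460) = 46.29°

46°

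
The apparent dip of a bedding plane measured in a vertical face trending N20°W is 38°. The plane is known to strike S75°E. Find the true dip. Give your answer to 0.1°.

43.6°

β = acute angle between strike S75°E and section N20°W = 55°.
tan δ = tan α / sin β = tan 38° / sin 55° = 0.7813 / 0.8192 = 0.9538
true dip = arctan 0.9538 = 43.64°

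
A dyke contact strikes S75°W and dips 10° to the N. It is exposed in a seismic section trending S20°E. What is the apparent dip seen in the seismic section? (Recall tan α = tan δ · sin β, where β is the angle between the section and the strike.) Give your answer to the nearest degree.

The strike is S75°W and the section trends S20°E; the acute angle between them is β = 85°.
tan(apparent dip) = tan 10° · sin 85° = 0.1757
apparent dip = arctan 0.1757 = 9.96°

10°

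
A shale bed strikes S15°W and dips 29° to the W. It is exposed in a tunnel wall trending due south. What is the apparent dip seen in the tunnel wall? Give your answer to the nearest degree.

8°

The strike is S15°W and the section trends due south; the acute angle between them is β = 15°.
tan(apparent dip) = tan 29° · sin 15° = 0.1435
α = arctan(0.1435) = 8.16°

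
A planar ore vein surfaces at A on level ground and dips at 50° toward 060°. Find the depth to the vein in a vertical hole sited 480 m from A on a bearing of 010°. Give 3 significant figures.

The hole lies 50° from the dip direction, so the down-dip offset is 480 × cos 50° = 308.54 m.
Depth = down-dip offset × tan(dip) = 308.54 × tan 50° = 308.54 × 1.1918
Depth = 367.70 m

368 m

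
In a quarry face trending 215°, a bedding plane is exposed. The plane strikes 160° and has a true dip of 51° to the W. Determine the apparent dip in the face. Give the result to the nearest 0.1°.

The section lies 55° from the strike.
tan α = tan 51° × sin 55° = 1.2349 × 0.8192 = 1.0116
apparent dip = arctan 1.0116 = 45.33°

45.3°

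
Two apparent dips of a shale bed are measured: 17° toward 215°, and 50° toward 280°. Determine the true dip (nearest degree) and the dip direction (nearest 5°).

The two traces are lines in the plane: v₁ = (sin 215°·cos 17°, cos 215°·cos 17°, −sin 17°), v₂ = (sin 280°·cos 50°, cos 280°·cos 50°, −sin 50°).
n = v₁ × v₂ = (-0.633, 0.235, 0.557) (taken with n_z > 0).
Dip δ = arctan(|n_h|/n_z) = arctan(0.675/0.557) = 50.5°.
Dip direction = atan2(-0.633, 0.235) = 290° (azimuth of n's horizontal projection).

true dip 50°, dip direction 290°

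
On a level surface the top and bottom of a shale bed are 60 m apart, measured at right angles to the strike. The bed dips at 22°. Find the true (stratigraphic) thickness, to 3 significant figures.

True thickness t = w · sin(dip) = 60 × sin 22°
t = 60 × 0.3746 = 22.476 m

22.5 m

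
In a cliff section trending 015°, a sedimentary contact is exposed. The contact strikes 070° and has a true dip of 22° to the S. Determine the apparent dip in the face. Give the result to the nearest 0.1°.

18.3°

The section lies 55° from the strike.
tan(apparent dip) = tan 22° · sin 55° = 0.3310
α = arctan(0.3310) = 18.31°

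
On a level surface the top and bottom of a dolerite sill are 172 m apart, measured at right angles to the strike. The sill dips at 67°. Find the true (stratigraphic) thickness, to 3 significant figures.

True thickness t = w · sin(dip) = 172 × sin 67°
t = 172 × 0.9205 = 158.327 m

158 m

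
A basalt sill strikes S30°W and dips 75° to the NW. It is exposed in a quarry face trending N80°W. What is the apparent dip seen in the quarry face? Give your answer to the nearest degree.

The strike is S30°W and the section trends N80°W; the acute angle between them is β = 70°.
tan α = tan 75° × sin 70° = 3.7321 × 0.9397 = 3.5070
α = arctan(3.5070) = 74.08°

74°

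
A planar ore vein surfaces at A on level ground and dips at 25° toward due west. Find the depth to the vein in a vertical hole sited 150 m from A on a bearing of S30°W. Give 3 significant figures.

The hole lies 60° from the dip direction, so the down-dip offset is 150 × cos 60° = 75.00 m.
Depth = down-dip offset × tan(dip) = 75.00 × tan 25° = 75.00 × 0.4663
Depth = 34.97 m

35.0 m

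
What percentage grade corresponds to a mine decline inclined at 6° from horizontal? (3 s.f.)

grade % = 100 × tan 6° = 100 × 0.1051

10.5%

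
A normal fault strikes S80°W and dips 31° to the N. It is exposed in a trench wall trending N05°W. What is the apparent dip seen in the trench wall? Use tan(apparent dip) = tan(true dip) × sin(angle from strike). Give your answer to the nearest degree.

31°

The section lies 85° from the strike.
tan α = tan 31° × sin 85° = 0.6009 × 0.9962 = 0.5986
apparent dip = arctan 0.5986 = 30.90°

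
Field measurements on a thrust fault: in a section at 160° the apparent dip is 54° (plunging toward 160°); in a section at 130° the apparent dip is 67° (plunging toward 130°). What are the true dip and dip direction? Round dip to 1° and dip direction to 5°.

The two traces are lines in the plane: v₁ = (sin 160°·cos 54°, cos 160°·cos 54°, −sin 54°), v₂ = (sin 130°·cos 67°, cos 130°·cos 67°, −sin 67°).
The plane normal is n = v₁ × v₂ ∝ (0.305, -0.057, 0.115).
Dip δ = arctan(|n_h|/n_z) = arctan(0.311/0.115) = 69.7°.
The horizontal component of n points toward azimuth atan2(n_x, n_y) = 101°, the dip direction.

true dip 70°, dip direction 100°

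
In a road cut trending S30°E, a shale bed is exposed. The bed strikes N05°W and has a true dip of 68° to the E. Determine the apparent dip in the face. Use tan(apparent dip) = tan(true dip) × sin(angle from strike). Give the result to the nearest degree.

46°

The strike is N05°W and the section trends S30°E; the acute angle between them is β = 25°.
tan α = tan 68° × sin 25° = 2.4751 × 0.4226 = 1.0460
apparent dip = arctan 1.0460 = 46.29°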